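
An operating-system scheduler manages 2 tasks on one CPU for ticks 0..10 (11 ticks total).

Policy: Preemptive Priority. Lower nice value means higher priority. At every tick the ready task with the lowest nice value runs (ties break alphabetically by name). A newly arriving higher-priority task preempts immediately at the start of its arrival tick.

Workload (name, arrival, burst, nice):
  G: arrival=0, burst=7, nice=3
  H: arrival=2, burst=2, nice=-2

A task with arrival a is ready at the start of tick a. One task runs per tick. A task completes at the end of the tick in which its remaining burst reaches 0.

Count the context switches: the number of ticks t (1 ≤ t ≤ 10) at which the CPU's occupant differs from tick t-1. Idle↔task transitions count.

t=0: ready={G} → run G
t=1: ready={G} → run G
t=2: ready={G,H} → run H
t=3: ready={G,H} → run H
t=4: ready={G} → run G
t=5: ready={G} → run G
t=6: ready={G} → run G
t=7: ready={G} → run G
t=8: ready={G} → run G
t=9: (idle)
t=10: (idle)

context switches = 3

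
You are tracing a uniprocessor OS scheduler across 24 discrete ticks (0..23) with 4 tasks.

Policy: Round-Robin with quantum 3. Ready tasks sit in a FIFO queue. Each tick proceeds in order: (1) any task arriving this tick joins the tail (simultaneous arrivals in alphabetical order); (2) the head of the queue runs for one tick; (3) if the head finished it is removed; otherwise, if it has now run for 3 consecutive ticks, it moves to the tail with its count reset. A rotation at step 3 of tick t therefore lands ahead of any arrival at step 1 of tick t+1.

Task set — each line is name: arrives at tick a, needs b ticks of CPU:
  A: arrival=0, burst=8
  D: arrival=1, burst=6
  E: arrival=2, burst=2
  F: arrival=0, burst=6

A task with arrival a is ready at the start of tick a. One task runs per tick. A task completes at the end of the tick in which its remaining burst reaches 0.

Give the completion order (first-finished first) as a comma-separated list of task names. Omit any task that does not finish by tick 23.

completion order = E, F, D, A

t=0: queue=[A,F] q_used=0 → run A
t=1: queue=[A,F,D] q_used=1 → run A
t=2: queue=[A,F,D,E] q_used=2 → run A
t=3: queue=[F,D,E,A] q_used=0 → run F
t=4: queue=[F,D,E,A] q_used=1 → run F
t=5: queue=[F,D,E,A] q_used=2 → run F
t=6: queue=[D,E,A,F] q_used=0 → run D
t=7: queue=[D,E,A,F] q_used=1 → run D
t=8: queue=[D,E,A,F] q_used=2 → run D
t=9: queue=[E,A,F,D] q_used=0 → run E
t=10: queue=[E,A,F,D] q_used=1 → run E
t=11: queue=[A,F,D] q_used=0 → run A
t=12: queue=[A,F,D] q_used=1 → run A
t=13: queue=[A,F,D] q_used=2 → run A
t=14: queue=[F,D,A] q_used=0 → run F
t=15: queue=[F,D,A] q_used=1 → run F
t=16: queue=[F,D,A] q_used=2 → run F
t=17: queue=[D,A] q_used=0 → run D
t=18: queue=[D,A] q_used=1 → run D
t=19: queue=[D,A] q_used=2 → run D
t=20: queue=[A] q_used=0 → run A
t=21: queue=[A] q_used=1 → run A
t=22: (idle)
t=23: (idle)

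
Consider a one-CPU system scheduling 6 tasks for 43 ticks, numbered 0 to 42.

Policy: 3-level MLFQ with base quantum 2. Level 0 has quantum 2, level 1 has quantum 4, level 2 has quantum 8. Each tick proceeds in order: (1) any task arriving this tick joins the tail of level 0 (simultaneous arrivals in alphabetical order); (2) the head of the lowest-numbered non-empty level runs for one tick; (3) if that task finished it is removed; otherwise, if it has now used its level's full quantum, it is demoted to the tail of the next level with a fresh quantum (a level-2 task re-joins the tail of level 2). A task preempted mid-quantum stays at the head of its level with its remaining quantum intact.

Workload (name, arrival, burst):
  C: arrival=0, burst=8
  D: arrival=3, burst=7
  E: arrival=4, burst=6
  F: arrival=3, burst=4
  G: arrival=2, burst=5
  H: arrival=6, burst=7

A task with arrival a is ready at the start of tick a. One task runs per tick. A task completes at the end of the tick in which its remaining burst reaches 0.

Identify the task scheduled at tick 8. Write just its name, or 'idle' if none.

running at tick 8 = E

t=0: L0/L1/L2 = C/-/- → run C
t=1: L0/L1/L2 = C/-/- → run C
t=2: L0/L1/L2 = G/C/- → run G
t=3: L0/L1/L2 = GDF/C/- → run G
t=4: L0/L1/L2 = DFE/CG/- → run D
t=5: L0/L1/L2 = DFE/CG/- → run D
t=6: L0/L1/L2 = FEH/CGD/- → run F
t=7: L0/L1/L2 = FEH/CGD/- → run F
t=8: L0/L1/L2 = EH/CGDF/- → run E
t=9: L0/L1/L2 = EH/CGDF/- → run E
t=10: L0/L1/L2 = H/CGDFE/- → run H
t=11: L0/L1/L2 = H/CGDFE/- → run H
t=12: L0/L1/L2 = -/CGDFEH/- → run C
t=13: L0/L1/L2 = -/CGDFEH/- → run C
t=14: L0/L1/L2 = -/CGDFEH/- → run C
t=15: L0/L1/L2 = -/CGDFEH/- → run C
t=16: L0/L1/L2 = -/GDFEH/C → run G
t=17: L0/L1/L2 = -/GDFEH/C → run G
t=18: L0/L1/L2 = -/GDFEH/C → run G
t=19: L0/L1/L2 = -/DFEH/C → run D
t=20: L0/L1/L2 = -/DFEH/C → run D
t=21: L0/L1/L2 = -/DFEH/C → run D
t=22: L0/L1/L2 = -/DFEH/C → run D
t=23: L0/L1/L2 = -/FEH/CD → run F
t=24: L0/L1/L2 = -/FEH/CD → run F
t=25: L0/L1/L2 = -/EH/CD → run E
t=26: L0/L1/L2 = -/EH/CD → run E
t=27: L0/L1/L2 = -/EH/CD → run E
t=28: L0/L1/L2 = -/EH/CD → run E
t=29: L0/L1/L2 = -/H/CD → run H
t=30: L0/L1/L2 = -/H/CD → run H
t=31: L0/L1/L2 = -/H/CD → run H
t=32: L0/L1/L2 = -/H/CD → run H
t=33: L0/L1/L2 = -/-/CDH → run C
t=34: L0/L1/L2 = -/-/CDH → run C
t=35: L0/L1/L2 = -/-/DH → run D
t=36: L0/L1/L2 = -/-/H → run H
t=37: (idle)
t=38: (idle)
t=39: (idle)
t=40: (idle)
t=41: (idle)
t=42: (idle)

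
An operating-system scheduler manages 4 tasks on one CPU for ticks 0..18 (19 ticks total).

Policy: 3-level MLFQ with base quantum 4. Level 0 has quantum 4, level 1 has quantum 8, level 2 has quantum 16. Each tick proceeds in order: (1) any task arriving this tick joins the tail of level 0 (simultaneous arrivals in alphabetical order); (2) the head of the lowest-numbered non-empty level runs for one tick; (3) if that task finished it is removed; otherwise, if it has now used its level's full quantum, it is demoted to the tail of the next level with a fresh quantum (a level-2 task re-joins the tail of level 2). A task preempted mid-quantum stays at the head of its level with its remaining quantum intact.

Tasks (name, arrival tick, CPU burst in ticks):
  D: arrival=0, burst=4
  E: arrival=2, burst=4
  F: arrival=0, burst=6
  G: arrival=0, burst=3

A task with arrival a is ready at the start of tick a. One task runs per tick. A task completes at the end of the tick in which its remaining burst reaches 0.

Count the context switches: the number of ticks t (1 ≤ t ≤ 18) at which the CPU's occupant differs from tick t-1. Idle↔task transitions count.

t=0: L0/L1/L2 = DFG/-/- → run D
t=1: L0/L1/L2 = DFG/-/- → run D
t=2: L0/L1/L2 = DFGE/-/- → run D
t=3: L0/L1/L2 = DFGE/-/- → run D
t=4: L0/L1/L2 = FGE/-/- → run F
t=5: L0/L1/L2 = FGE/-/- → run F
t=6: L0/L1/L2 = FGE/-/- → run F
t=7: L0/L1/L2 = FGE/-/- → run F
t=8: L0/L1/L2 = GE/F/- → run G
t=9: L0/L1/L2 = GE/F/- → run G
t=10: L0/L1/L2 = GE/F/- → run G
t=11: L0/L1/L2 = E/F/- → run E
t=12: L0/L1/L2 = E/F/- → run E
t=13: L0/L1/L2 = E/F/- → run E
t=14: L0/L1/L2 = E/F/- → run E
t=15: L0/L1/L2 = -/F/- → run F
t=16: L0/L1/L2 = -/F/- → run F
t=17: (idle)
t=18: (idle)

context switches = 5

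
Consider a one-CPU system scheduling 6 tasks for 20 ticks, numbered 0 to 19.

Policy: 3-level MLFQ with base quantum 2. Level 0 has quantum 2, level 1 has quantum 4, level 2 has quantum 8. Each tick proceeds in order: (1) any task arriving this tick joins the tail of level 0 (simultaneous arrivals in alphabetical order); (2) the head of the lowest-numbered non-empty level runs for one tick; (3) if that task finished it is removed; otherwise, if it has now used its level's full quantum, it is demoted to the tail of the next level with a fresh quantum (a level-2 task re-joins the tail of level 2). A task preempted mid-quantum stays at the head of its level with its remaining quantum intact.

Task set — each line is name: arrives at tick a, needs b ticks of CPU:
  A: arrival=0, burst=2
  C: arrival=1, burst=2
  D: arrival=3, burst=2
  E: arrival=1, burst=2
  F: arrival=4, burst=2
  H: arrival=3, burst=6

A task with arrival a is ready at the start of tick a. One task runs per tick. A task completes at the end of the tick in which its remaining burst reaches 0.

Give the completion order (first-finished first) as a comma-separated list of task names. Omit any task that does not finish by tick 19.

completion order = A, C, E, D, F, H

t=0: L0/L1/L2 = A/-/- → run A
t=1: L0/L1/L2 = ACE/-/- → run A
t=2: L0/L1/L2 = CE/-/- → run C
t=3: L0/L1/L2 = CEDH/-/- → run C
t=4: L0/L1/L2 = EDHF/-/- → run E
t=5: L0/L1/L2 = EDHF/-/- → run E
t=6: L0/L1/L2 = DHF/-/- → run D
t=7: L0/L1/L2 = DHF/-/- → run D
t=8: L0/L1/L2 = HF/-/- → run H
t=9: L0/L1/L2 = HF/-/- → run H
t=10: L0/L1/L2 = F/H/- → run F
t=11: L0/L1/L2 = F/H/- → run F
t=12: L0/L1/L2 = -/H/- → run H
t=13: L0/L1/L2 = -/H/- → run H
t=14: L0/L1/L2 = -/H/- → run H
t=15: L0/L1/L2 = -/H/- → run H
t=16: (idle)
t=17: (idle)
t=18: (idle)
t=19: (idle)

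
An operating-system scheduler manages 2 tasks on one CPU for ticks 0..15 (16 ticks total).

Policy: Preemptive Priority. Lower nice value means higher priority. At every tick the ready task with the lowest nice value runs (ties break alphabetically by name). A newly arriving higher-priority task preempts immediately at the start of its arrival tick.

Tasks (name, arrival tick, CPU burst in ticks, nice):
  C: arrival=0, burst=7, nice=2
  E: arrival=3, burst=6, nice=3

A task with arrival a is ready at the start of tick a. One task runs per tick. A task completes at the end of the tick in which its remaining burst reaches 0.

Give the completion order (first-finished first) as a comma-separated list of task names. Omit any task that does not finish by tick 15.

t=0: ready={C} → run C
t=1: ready={C} → run C
t=2: ready={C} → run C
t=3: ready={C,E} → run C
t=4: ready={C,E} → run C
t=5: ready={C,E} → run C
t=6: ready={C,E} → run C
t=7: ready={E} → run E
t=8: ready={E} → run E
t=9: ready={E} → run E
t=10: ready={E} → run E
t=11: ready={E} → run E
t=12: ready={E} → run E
t=13: (idle)
t=14: (idle)
t=15: (idle)

completion order = C, E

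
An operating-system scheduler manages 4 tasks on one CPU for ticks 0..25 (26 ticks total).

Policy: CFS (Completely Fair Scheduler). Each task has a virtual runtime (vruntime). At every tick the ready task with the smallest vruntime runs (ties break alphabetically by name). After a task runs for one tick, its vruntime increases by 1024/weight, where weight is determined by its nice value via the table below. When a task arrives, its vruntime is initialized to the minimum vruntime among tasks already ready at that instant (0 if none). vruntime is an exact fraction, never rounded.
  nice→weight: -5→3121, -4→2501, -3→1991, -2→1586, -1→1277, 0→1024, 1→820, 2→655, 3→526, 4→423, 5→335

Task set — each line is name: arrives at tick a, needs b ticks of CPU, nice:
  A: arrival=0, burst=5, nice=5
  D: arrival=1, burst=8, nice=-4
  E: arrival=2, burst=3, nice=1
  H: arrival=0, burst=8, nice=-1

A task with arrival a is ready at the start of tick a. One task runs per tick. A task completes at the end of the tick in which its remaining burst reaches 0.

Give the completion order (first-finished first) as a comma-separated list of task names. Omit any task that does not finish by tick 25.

completion order = E, D, H, A

t=0: vr[A=0 H=0] → run A
t=1: vr[A=1024/335 D=0 H=0] → run D
t=2: vr[A=1024/335 D=1024/2501 E=0 H=0] → run E
t=3: vr[A=1024/335 D=1024/2501 E=256/205 H=0] → run H
t=4: vr[A=1024/335 D=1024/2501 E=256/205 H=1024/1277] → run D
t=5: vr[A=1024/335 D=2048/2501 E=256/205 H=1024/1277] → run H
t=6: vr[A=1024/335 D=2048/2501 E=256/205 H=2048/1277] → run D
t=7: vr[A=1024/335 D=3072/2501 E=256/205 H=2048/1277] → run D
t=8: vr[A=1024/335 D=4096/2501 E=256/205 H=2048/1277] → run E
t=9: vr[A=1024/335 D=4096/2501 E=512/205 H=2048/1277] → run H
t=10: vr[A=1024/335 D=4096/2501 E=512/205 H=3072/1277] → run D
t=11: vr[A=1024/335 D=5120/2501 E=512/205 H=3072/1277] → run D
t=12: vr[A=1024/335 D=6144/2501 E=512/205 H=3072/1277] → run H
t=13: vr[A=1024/335 D=6144/2501 E=512/205 H=4096/1277] → run D
t=14: vr[A=1024/335 D=7168/2501 E=512/205 H=4096/1277] → run E
t=15: vr[A=1024/335 D=7168/2501 H=4096/1277] → run D
t=16: vr[A=1024/335 H=4096/1277] → run A
t=17: vr[A=2048/335 H=4096/1277] → run H
t=18: vr[A=2048/335 H=5120/1277] → run H
t=19: vr[A=2048/335 H=6144/1277] → run H
t=20: vr[A=2048/335 H=7168/1277] → run H
t=21: vr[A=2048/335] → run A
t=22: vr[A=3072/335] → run A
t=23: vr[A=4096/335] → run A
t=24: (idle)
t=25: (idle)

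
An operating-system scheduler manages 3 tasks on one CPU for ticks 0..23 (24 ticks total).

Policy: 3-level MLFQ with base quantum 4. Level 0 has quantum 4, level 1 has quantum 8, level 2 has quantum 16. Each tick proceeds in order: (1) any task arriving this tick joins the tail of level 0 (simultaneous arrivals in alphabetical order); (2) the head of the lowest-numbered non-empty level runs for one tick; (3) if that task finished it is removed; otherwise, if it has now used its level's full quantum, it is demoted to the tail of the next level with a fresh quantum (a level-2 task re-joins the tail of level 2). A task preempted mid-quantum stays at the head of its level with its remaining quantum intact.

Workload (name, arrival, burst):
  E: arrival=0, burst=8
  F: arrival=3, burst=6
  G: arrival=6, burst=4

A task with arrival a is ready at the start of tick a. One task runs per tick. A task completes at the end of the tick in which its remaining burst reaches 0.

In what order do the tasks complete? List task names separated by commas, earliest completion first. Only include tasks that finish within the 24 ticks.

t=0: L0/L1/L2 = E/-/- → run E
t=1: L0/L1/L2 = E/-/- → run E
t=2: L0/L1/L2 = E/-/- → run E
t=3: L0/L1/L2 = EF/-/- → run E
t=4: L0/L1/L2 = F/E/- → run F
t=5: L0/L1/L2 = F/E/- → run F
t=6: L0/L1/L2 = FG/E/- → run F
t=7: L0/L1/L2 = FG/E/- → run F
t=8: L0/L1/L2 = G/EF/- → run G
t=9: L0/L1/L2 = G/EF/- → run G
t=10: L0/L1/L2 = G/EF/- → run G
t=11: L0/L1/L2 = G/EF/- → run G
t=12: L0/L1/L2 = -/EF/- → run E
t=13: L0/L1/L2 = -/EF/- → run E
t=14: L0/L1/L2 = -/EF/- → run E
t=15: L0/L1/L2 = -/EF/- → run E
t=16: L0/L1/L2 = -/F/- → run F
t=17: L0/L1/L2 = -/F/- → run F
t=18: (idle)
t=19: (idle)
t=20: (idle)
t=21: (idle)
t=22: (idle)
t=23: (idle)

completion order = G, E, F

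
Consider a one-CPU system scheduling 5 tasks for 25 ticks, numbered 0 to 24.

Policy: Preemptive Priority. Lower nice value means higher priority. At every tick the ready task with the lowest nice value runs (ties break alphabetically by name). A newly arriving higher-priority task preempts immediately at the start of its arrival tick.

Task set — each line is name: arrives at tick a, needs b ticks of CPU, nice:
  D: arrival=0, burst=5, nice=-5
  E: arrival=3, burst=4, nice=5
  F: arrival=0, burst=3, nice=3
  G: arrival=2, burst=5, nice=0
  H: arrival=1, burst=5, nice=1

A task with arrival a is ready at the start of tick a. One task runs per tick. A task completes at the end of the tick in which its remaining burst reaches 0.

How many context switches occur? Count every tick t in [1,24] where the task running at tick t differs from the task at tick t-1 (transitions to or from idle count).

context switches = 5

t=0: ready={D,F} → run D
t=1: ready={D,F,H} → run D
t=2: ready={D,F,G,H} → run D
t=3: ready={D,E,F,G,H} → run D
t=4: ready={D,E,F,G,H} → run D
t=5: ready={E,F,G,H} → run G
t=6: ready={E,F,G,H} → run G
t=7: ready={E,F,G,H} → run G
t=8: ready={E,F,G,H} → run G
t=9: ready={E,F,G,H} → run G
t=10: ready={E,F,H} → run H
t=11: ready={E,F,H} → run H
t=12: ready={E,F,H} → run H
t=13: ready={E,F,H} → run H
t=14: ready={E,F,H} → run H
t=15: ready={E,F} → run F
t=16: ready={E,F} → run F
t=17: ready={E,F} → run F
t=18: ready={E} → run E
t=19: ready={E} → run E
t=20: ready={E} → run E
t=21: ready={E} → run E
t=22: (idle)
t=23: (idle)
t=24: (idle)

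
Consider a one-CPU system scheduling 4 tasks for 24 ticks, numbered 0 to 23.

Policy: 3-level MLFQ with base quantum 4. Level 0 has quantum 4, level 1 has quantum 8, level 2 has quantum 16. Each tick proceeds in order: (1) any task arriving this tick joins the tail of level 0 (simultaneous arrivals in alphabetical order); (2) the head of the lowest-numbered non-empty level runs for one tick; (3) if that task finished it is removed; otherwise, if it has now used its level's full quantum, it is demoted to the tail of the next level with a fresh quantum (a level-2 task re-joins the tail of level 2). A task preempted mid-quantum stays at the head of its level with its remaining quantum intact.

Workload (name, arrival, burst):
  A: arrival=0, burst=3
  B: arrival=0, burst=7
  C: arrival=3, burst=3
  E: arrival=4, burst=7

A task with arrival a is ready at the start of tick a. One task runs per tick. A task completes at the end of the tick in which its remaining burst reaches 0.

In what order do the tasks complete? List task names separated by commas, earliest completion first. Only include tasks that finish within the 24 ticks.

completion order = A, C, B, E

t=0: L0/L1/L2 = AB/-/- → run A
t=1: L0/L1/L2 = AB/-/- → run A
t=2: L0/L1/L2 = AB/-/- → run A
t=3: L0/L1/L2 = BC/-/- → run B
t=4: L0/L1/L2 = BCE/-/- → run B
t=5: L0/L1/L2 = BCE/-/- → run B
t=6: L0/L1/L2 = BCE/-/- → run B
t=7: L0/L1/L2 = CE/B/- → run C
t=8: L0/L1/L2 = CE/B/- → run C
t=9: L0/L1/L2 = CE/B/- → run C
t=10: L0/L1/L2 = E/B/- → run E
t=11: L0/L1/L2 = E/B/- → run E
t=12: L0/L1/L2 = E/B/- → run E
t=13: L0/L1/L2 = E/B/- → run E
t=14: L0/L1/L2 = -/BE/- → run B
t=15: L0/L1/L2 = -/BE/- → run B
t=16: L0/L1/L2 = -/BE/- → run B
t=17: L0/L1/L2 = -/E/- → run E
t=18: L0/L1/L2 = -/E/- → run E
t=19: L0/L1/L2 = -/E/- → run E
t=20: (idle)
t=21: (idle)
t=22: (idle)
t=23: (idle)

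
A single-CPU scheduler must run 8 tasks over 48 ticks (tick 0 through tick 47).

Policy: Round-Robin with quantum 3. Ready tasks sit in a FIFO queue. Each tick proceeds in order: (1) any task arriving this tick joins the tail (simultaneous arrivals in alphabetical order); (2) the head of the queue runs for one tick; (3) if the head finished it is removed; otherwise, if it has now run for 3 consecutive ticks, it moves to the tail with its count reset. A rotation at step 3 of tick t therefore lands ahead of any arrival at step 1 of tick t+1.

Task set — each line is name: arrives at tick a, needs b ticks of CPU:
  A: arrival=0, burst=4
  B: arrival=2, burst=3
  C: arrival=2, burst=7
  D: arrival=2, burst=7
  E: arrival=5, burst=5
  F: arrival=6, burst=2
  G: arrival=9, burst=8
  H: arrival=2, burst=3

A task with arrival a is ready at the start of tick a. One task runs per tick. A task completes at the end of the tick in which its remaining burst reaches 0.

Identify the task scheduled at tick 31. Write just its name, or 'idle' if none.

t=0: queue=[A] q_used=0 → run A
t=1: queue=[A] q_used=1 → run A
t=2: queue=[A,B,C,D,H] q_used=2 → run A
t=3: queue=[B,C,D,H,A] q_used=0 → run B
t=4: queue=[B,C,D,H,A] q_used=1 → run B
t=5: queue=[B,C,D,H,A,E] q_used=2 → run B
t=6: queue=[C,D,H,A,E,F] q_used=0 → run C
t=7: queue=[C,D,H,A,E,F] q_used=1 → run C
t=8: queue=[C,D,H,A,E,F] q_used=2 → run C
t=9: queue=[D,H,A,E,F,C,G] q_used=0 → run D
t=10: queue=[D,H,A,E,F,C,G] q_used=1 → run D
t=11: queue=[D,H,A,E,F,C,G] q_used=2 → run D
t=12: queue=[H,A,E,F,C,G,D] q_used=0 → run H
t=13: queue=[H,A,E,F,C,G,D] q_used=1 → run H
t=14: queue=[H,A,E,F,C,G,D] q_used=2 → run H
t=15: queue=[A,E,F,C,G,D] q_used=0 → run A
t=16: queue=[E,F,C,G,D] q_used=0 → run E
t=17: queue=[E,F,C,G,D] q_used=1 → run E
t=18: queue=[E,F,C,G,D] q_used=2 → run E
t=19: queue=[F,C,G,D,E] q_used=0 → run F
t=20: queue=[F,C,G,D,E] q_used=1 → run F
t=21: queue=[C,G,D,E] q_used=0 → run C
t=22: queue=[C,G,D,E] q_used=1 → run C
t=23: queue=[C,G,D,E] q_used=2 → run C
t=24: queue=[G,D,E,C] q_used=0 → run G
t=25: queue=[G,D,E,C] q_used=1 → run G
t=26: queue=[G,D,E,C] q_used=2 → run G
t=27: queue=[D,E,C,G] q_used=0 → run D
t=28: queue=[D,E,C,G] q_used=1 → run D
t=29: queue=[D,E,C,G] q_used=2 → run D
t=30: queue=[E,C,G,D] q_used=0 → run E
t=31: queue=[E,C,G,D] q_used=1 → run E
t=32: queue=[C,G,D] q_used=0 → run C
t=33: queue=[G,D] q_used=0 → run G
t=34: queue=[G,D] q_used=1 → run G
t=35: queue=[G,D] q_used=2 → run G
t=36: queue=[D,G] q_used=0 → run D
t=37: queue=[G] q_used=0 → run G
t=38: queue=[G] q_used=1 → run G
t=39: (idle)
t=40: (idle)
t=41: (idle)
t=42: (idle)
t=43: (idle)
t=44: (idle)
t=45: (idle)
t=46: (idle)
t=47: (idle)

running at tick 31 = E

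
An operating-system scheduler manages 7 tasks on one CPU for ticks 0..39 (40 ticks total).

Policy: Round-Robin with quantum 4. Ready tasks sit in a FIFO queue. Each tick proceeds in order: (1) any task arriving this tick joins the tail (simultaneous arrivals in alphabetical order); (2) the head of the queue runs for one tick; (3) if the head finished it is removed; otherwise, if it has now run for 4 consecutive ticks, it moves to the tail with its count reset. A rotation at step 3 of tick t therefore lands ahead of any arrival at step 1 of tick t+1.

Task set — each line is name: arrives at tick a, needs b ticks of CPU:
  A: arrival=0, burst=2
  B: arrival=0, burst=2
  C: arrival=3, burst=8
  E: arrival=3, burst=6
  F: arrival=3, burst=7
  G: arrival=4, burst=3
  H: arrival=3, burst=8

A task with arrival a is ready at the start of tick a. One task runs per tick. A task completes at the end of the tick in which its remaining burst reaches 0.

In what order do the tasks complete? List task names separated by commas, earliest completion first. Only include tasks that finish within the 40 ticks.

t=0: queue=[A,B] q_used=0 → run A
t=1: queue=[A,B] q_used=1 → run A
t=2: queue=[B] q_used=0 → run B
t=3: queue=[B,C,E,F,H] q_used=1 → run B
t=4: queue=[C,E,F,H,G] q_used=0 → run C
t=5: queue=[C,E,F,H,G] q_used=1 → run C
t=6: queue=[C,E,F,H,G] q_used=2 → run C
t=7: queue=[C,E,F,H,G] q_used=3 → run C
t=8: queue=[E,F,H,G,C] q_used=0 → run E
t=9: queue=[E,F,H,G,C] q_used=1 → run E
t=10: queue=[E,F,H,G,C] q_used=2 → run E
t=11: queue=[E,F,H,G,C] q_used=3 → run E
t=12: queue=[F,H,G,C,E] q_used=0 → run F
t=13: queue=[F,H,G,C,E] q_used=1 → run F
t=14: queue=[F,H,G,C,E] q_used=2 → run F
t=15: queue=[F,H,G,C,E] q_used=3 → run F
t=16: queue=[H,G,C,E,F] q_used=0 → run H
t=17: queue=[H,G,C,E,F] q_used=1 → run H
t=18: queue=[H,G,C,E,F] q_used=2 → run H
t=19: queue=[H,G,C,E,F] q_used=3 → run H
t=20: queue=[G,C,E,F,H] q_used=0 → run G
t=21: queue=[G,C,E,F,H] q_used=1 → run G
t=22: queue=[G,C,E,F,H] q_used=2 → run G
t=23: queue=[C,E,F,H] q_used=0 → run C
t=24: queue=[C,E,F,H] q_used=1 → run C
t=25: queue=[C,E,F,H] q_used=2 → run C
t=26: queue=[C,E,F,H] q_used=3 → run C
t=27: queue=[E,F,H] q_used=0 → run E
t=28: queue=[E,F,H] q_used=1 → run E
t=29: queue=[F,H] q_used=0 → run F
t=30: queue=[F,H] q_used=1 → run F
t=31: queue=[F,H] q_used=2 → run F
t=32: queue=[H] q_used=0 → run H
t=33: queue=[H] q_used=1 → run H
t=34: queue=[H] q_used=2 → run H
t=35: queue=[H] q_used=3 → run H
t=36: (idle)
t=37: (idle)
t=38: (idle)
t=39: (idle)

completion order = A, B, G, C, E, F, H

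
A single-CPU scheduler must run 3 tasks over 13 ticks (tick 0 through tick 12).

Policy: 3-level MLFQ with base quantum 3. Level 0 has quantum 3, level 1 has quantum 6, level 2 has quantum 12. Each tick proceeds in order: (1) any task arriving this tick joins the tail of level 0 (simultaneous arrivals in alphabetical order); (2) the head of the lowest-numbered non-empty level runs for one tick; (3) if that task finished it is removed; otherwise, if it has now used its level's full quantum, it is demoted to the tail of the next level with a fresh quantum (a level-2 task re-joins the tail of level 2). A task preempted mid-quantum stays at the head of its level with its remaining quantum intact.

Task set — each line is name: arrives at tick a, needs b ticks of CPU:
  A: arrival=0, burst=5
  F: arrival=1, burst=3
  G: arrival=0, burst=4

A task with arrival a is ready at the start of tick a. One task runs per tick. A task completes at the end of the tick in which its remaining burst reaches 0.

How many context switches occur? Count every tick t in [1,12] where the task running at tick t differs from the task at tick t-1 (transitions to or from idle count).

context switches = 5

t=0: L0/L1/L2 = AG/-/- → run A
t=1: L0/L1/L2 = AGF/-/- → run A
t=2: L0/L1/L2 = AGF/-/- → run A
t=3: L0/L1/L2 = GF/A/- → run G
t=4: L0/L1/L2 = GF/A/- → run G
t=5: L0/L1/L2 = GF/A/- → run G
t=6: L0/L1/L2 = F/AG/- → run F
t=7: L0/L1/L2 = F/AG/- → run F
t=8: L0/L1/L2 = F/AG/- → run F
t=9: L0/L1/L2 = -/AG/- → run A
t=10: L0/L1/L2 = -/AG/- → run A
t=11: L0/L1/L2 = -/G/- → run G
t=12: (idle)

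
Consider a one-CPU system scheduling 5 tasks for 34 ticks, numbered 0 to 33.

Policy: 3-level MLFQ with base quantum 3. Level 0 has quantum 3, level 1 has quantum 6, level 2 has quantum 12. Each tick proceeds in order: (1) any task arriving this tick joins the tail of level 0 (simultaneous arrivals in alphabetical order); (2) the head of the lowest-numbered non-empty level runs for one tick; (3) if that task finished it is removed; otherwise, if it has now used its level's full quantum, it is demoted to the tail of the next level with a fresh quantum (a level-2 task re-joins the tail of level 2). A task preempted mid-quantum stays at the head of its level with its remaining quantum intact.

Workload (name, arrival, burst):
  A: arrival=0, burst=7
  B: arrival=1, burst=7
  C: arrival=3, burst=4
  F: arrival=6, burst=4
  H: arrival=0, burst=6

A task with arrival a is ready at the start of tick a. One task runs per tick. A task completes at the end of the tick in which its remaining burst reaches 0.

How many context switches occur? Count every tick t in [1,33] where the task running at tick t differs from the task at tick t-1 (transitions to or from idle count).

context switches = 10

t=0: L0/L1/L2 = AH/-/- → run A
t=1: L0/L1/L2 = AHB/-/- → run A
t=2: L0/L1/L2 = AHB/-/- → run A
t=3: L0/L1/L2 = HBC/A/- → run H
t=4: L0/L1/L2 = HBC/A/- → run H
t=5: L0/L1/L2 = HBC/A/- → run H
t=6: L0/L1/L2 = BCF/AH/- → run B
t=7: L0/L1/L2 = BCF/AH/- → run B
t=8: L0/L1/L2 = BCF/AH/- → run B
t=9: L0/L1/L2 = CF/AHB/- → run C
t=10: L0/L1/L2 = CF/AHB/- → run C
t=11: L0/L1/L2 = CF/AHB/- → run C
t=12: L0/L1/L2 = F/AHBC/- → run F
t=13: L0/L1/L2 = F/AHBC/- → run F
t=14: L0/L1/L2 = F/AHBC/- → run F
t=15: L0/L1/L2 = -/AHBCF/- → run A
t=16: L0/L1/L2 = -/AHBCF/- → run A
t=17: L0/L1/L2 = -/AHBCF/- → run A
t=18: L0/L1/L2 = -/AHBCF/- → run A
t=19: L0/L1/L2 = -/HBCF/- → run H
t=20: L0/L1/L2 = -/HBCF/- → run H
t=21: L0/L1/L2 = -/HBCF/- → run H
t=22: L0/L1/L2 = -/BCF/- → run B
t=23: L0/L1/L2 = -/BCF/- → run B
t=24: L0/L1/L2 = -/BCF/- → run B
t=25: L0/L1/L2 = -/BCF/- → run B
t=26: L0/L1/L2 = -/CF/- → run C
t=27: L0/L1/L2 = -/F/- → run F
t=28: (idle)
t=29: (idle)
t=30: (idle)
t=31: (idle)
t=32: (idle)
t=33: (idle)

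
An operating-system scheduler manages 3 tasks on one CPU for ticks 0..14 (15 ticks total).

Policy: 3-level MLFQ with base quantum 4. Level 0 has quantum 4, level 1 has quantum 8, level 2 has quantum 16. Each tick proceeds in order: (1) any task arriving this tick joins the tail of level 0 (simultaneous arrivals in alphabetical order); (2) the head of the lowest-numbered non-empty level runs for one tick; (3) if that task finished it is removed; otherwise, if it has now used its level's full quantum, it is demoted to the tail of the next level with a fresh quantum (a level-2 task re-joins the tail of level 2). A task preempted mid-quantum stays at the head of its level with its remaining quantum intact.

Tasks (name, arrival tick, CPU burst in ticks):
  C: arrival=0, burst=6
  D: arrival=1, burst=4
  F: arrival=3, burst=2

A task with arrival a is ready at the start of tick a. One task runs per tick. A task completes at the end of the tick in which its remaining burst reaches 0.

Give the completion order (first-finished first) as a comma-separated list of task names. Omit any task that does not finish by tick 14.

t=0: L0/L1/L2 = C/-/- → run C
t=1: L0/L1/L2 = CD/-/- → run C
t=2: L0/L1/L2 = CD/-/- → run C
t=3: L0/L1/L2 = CDF/-/- → run C
t=4: L0/L1/L2 = DF/C/- → run D
t=5: L0/L1/L2 = DF/C/- → run D
t=6: L0/L1/L2 = DF/C/- → run D
t=7: L0/L1/L2 = DF/C/- → run D
t=8: L0/L1/L2 = F/C/- → run F
t=9: L0/L1/L2 = F/C/- → run F
t=10: L0/L1/L2 = -/C/- → run C
t=11: L0/L1/L2 = -/C/- → run C
t=12: (idle)
t=13: (idle)
t=14: (idle)

completion order = D, F, C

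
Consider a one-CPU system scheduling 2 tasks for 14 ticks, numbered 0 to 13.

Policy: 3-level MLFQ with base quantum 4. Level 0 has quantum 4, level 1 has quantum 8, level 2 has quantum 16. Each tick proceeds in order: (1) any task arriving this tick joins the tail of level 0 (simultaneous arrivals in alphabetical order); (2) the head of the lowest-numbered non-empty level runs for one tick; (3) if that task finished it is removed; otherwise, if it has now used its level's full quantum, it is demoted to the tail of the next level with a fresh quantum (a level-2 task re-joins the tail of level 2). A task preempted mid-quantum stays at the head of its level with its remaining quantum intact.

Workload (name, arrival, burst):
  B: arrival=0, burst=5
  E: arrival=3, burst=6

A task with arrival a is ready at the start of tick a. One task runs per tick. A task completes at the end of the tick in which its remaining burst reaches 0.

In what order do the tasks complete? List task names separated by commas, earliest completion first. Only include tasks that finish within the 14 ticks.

t=0: L0/L1/L2 = B/-/- → run B
t=1: L0/L1/L2 = B/-/- → run B
t=2: L0/L1/L2 = B/-/- → run B
t=3: L0/L1/L2 = BE/-/- → run B
t=4: L0/L1/L2 = E/B/- → run E
t=5: L0/L1/L2 = E/B/- → run E
t=6: L0/L1/L2 = E/B/- → run E
t=7: L0/L1/L2 = E/B/- → run E
t=8: L0/L1/L2 = -/BE/- → run B
t=9: L0/L1/L2 = -/E/- → run E
t=10: L0/L1/L2 = -/E/- → run E
t=11: (idle)
t=12: (idle)
t=13: (idle)

completion order = B, E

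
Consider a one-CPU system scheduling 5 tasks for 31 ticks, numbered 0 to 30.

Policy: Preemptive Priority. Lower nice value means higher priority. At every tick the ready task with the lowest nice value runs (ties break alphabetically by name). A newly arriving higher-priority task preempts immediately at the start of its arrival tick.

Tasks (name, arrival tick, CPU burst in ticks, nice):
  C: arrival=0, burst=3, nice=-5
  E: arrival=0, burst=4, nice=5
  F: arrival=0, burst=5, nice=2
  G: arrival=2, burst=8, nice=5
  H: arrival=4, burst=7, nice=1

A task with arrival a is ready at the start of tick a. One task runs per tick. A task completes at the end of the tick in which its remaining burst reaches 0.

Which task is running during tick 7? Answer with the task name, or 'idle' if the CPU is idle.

t=0: ready={C,E,F} → run C
t=1: ready={C,E,F} → run C
t=2: ready={C,E,F,G} → run C
t=3: ready={E,F,G} → run F
t=4: ready={E,F,G,H} → run H
t=5: ready={E,F,G,H} → run H
t=6: ready={E,F,G,H} → run H
t=7: ready={E,F,G,H} → run H
t=8: ready={E,F,G,H} → run H
t=9: ready={E,F,G,H} → run H
t=10: ready={E,F,G,H} → run H
t=11: ready={E,F,G} → run F
t=12: ready={E,F,G} → run F
t=13: ready={E,F,G} → run F
t=14: ready={E,F,G} → run F
t=15: ready={E,G} → run E
t=16: ready={E,G} → run E
t=17: ready={E,G} → run E
t=18: ready={E,G} → run E
t=19: ready={G} → run G
t=20: ready={G} → run G
t=21: ready={G} → run G
t=22: ready={G} → run G
t=23: ready={G} → run G
t=24: ready={G} → run G
t=25: ready={G} → run G
t=26: ready={G} → run G
t=27: (idle)
t=28: (idle)
t=29: (idle)
t=30: (idle)

running at tick 7 = H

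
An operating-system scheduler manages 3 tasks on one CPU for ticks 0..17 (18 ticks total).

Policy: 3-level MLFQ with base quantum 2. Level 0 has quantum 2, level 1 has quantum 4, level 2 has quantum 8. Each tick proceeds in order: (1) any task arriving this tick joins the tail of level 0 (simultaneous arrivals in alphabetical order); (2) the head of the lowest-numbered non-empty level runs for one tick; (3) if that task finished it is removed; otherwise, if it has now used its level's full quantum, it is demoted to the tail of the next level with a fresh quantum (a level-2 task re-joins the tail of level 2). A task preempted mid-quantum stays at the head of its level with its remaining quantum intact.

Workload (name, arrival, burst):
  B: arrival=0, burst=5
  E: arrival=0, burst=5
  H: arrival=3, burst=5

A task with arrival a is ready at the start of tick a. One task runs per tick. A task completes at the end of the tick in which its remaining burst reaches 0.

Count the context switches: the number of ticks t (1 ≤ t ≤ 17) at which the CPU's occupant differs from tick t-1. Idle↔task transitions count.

t=0: L0/L1/L2 = BE/-/- → run B
t=1: L0/L1/L2 = BE/-/- → run B
t=2: L0/L1/L2 = E/B/- → run E
t=3: L0/L1/L2 = EH/B/- → run E
t=4: L0/L1/L2 = H/BE/- → run H
t=5: L0/L1/L2 = H/BE/- → run H
t=6: L0/L1/L2 = -/BEH/- → run B
t=7: L0/L1/L2 = -/BEH/- → run B
t=8: L0/L1/L2 = -/BEH/- → run B
t=9: L0/L1/L2 = -/EH/- → run E
t=10: L0/L1/L2 = -/EH/- → run E
t=11: L0/L1/L2 = -/EH/- → run E
t=12: L0/L1/L2 = -/H/- → run H
t=13: L0/L1/L2 = -/H/- → run H
t=14: L0/L1/L2 = -/H/- → run H
t=15: (idle)
t=16: (idle)
t=17: (idle)

context switches = 6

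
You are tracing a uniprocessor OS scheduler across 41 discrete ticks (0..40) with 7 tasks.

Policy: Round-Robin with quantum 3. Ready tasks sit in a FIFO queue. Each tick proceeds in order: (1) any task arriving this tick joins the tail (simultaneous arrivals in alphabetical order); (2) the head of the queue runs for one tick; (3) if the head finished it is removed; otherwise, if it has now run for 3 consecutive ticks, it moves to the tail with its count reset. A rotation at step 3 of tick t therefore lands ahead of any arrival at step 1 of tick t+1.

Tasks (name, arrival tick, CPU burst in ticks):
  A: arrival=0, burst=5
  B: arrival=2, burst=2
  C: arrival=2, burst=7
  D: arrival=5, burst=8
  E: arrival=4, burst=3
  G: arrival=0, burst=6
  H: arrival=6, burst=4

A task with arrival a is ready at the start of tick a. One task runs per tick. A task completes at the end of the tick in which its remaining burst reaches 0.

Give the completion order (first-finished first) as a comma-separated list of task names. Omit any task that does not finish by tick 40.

completion order = B, A, E, G, H, C, D

t=0: queue=[A,G] q_used=0 → run A
t=1: queue=[A,G] q_used=1 → run A
t=2: queue=[A,G,B,C] q_used=2 → run A
t=3: queue=[G,B,C,A] q_used=0 → run G
t=4: queue=[G,B,C,A,E] q_used=1 → run G
t=5: queue=[G,B,C,A,E,D] q_used=2 → run G
t=6: queue=[B,C,A,E,D,G,H] q_used=0 → run B
t=7: queue=[B,C,A,E,D,G,H] q_used=1 → run B
t=8: queue=[C,A,E,D,G,H] q_used=0 → run C
t=9: queue=[C,A,E,D,G,H] q_used=1 → run C
t=10: queue=[C,A,E,D,G,H] q_used=2 → run C
t=11: queue=[A,E,D,G,H,C] q_used=0 → run A
t=12: queue=[A,E,D,G,H,C] q_used=1 → run A
t=13: queue=[E,D,G,H,C] q_used=0 → run E
t=14: queue=[E,D,G,H,C] q_used=1 → run E
t=15: queue=[E,D,G,H,C] q_used=2 → run E
t=16: queue=[D,G,H,C] q_used=0 → run D
t=17: queue=[D,G,H,C] q_used=1 → run D
t=18: queue=[D,G,H,C] q_used=2 → run D
t=19: queue=[G,H,C,D] q_used=0 → run G
t=20: queue=[G,H,C,D] q_used=1 → run G
t=21: queue=[G,H,C,D] q_used=2 → run G
t=22: queue=[H,C,D] q_used=0 → run H
t=23: queue=[H,C,D] q_used=1 → run H
t=24: queue=[H,C,D] q_used=2 → run H
t=25: queue=[C,D,H] q_used=0 → run C
t=26: queue=[C,D,H] q_used=1 → run C
t=27: queue=[C,D,H] q_used=2 → run C
t=28: queue=[D,H,C] q_used=0 → run D
t=29: queue=[D,H,C] q_used=1 → run D
t=30: queue=[D,H,C] q_used=2 → run D
t=31: queue=[H,C,D] q_used=0 → run H
t=32: queue=[C,D] q_used=0 → run C
t=33: queue=[D] q_used=0 → run D
t=34: queue=[D] q_used=1 → run D
t=35: (idle)
t=36: (idle)
t=37: (idle)
t=38: (idle)
t=39: (idle)
t=40: (idle)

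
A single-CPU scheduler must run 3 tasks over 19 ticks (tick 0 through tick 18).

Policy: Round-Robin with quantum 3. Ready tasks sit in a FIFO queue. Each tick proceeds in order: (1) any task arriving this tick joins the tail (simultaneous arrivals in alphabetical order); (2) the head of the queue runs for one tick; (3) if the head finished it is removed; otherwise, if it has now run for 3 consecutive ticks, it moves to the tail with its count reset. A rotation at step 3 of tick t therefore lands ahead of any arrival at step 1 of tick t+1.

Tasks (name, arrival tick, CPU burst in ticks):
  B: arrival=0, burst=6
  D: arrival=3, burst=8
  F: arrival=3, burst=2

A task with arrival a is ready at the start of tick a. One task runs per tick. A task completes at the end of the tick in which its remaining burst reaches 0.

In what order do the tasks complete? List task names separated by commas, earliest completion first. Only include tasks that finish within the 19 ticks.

t=0: queue=[B] q_used=0 → run B
t=1: queue=[B] q_used=1 → run B
t=2: queue=[B] q_used=2 → run B
t=3: queue=[B,D,F] q_used=0 → run B
t=4: queue=[B,D,F] q_used=1 → run B
t=5: queue=[B,D,F] q_used=2 → run B
t=6: queue=[D,F] q_used=0 → run D
t=7: queue=[D,F] q_used=1 → run D
t=8: queue=[D,F] q_used=2 → run D
t=9: queue=[F,D] q_used=0 → run F
t=10: queue=[F,D] q_used=1 → run F
t=11: queue=[D] q_used=0 → run D
t=12: queue=[D] q_used=1 → run D
t=13: queue=[D] q_used=2 → run D
t=14: queue=[D] q_used=0 → run D
t=15: queue=[D] q_used=1 → run D
t=16: (idle)
t=17: (idle)
t=18: (idle)

completion order = B, F, D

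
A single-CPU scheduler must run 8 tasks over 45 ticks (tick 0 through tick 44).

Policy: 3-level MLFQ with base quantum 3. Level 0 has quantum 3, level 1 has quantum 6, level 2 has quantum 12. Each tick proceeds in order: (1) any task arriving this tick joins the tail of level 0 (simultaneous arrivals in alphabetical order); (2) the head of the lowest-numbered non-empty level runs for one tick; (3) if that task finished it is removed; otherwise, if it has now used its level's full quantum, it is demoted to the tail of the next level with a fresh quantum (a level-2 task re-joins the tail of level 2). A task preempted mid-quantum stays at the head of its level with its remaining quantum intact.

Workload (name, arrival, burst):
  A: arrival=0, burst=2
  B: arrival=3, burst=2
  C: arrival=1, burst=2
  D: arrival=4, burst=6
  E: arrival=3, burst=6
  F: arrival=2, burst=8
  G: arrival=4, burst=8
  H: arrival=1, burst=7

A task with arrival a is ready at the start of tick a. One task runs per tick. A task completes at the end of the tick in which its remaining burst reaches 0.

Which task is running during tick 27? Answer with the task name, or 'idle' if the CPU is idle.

t=0: L0/L1/L2 = A/-/- → run A
t=1: L0/L1/L2 = ACH/-/- → run A
t=2: L0/L1/L2 = CHF/-/- → run C
t=3: L0/L1/L2 = CHFBE/-/- → run C
t=4: L0/L1/L2 = HFBEDG/-/- → run H
t=5: L0/L1/L2 = HFBEDG/-/- → run H
t=6: L0/L1/L2 = HFBEDG/-/- → run H
t=7: L0/L1/L2 = FBEDG/H/- → run F
t=8: L0/L1/L2 = FBEDG/H/- → run F
t=9: L0/L1/L2 = FBEDG/H/- → run F
t=10: L0/L1/L2 = BEDG/HF/- → run B
t=11: L0/L1/L2 = BEDG/HF/- → run B
t=12: L0/L1/L2 = EDG/HF/- → run E
t=13: L0/L1/L2 = EDG/HF/- → run E
t=14: L0/L1/L2 = EDG/HF/- → run E
t=15: L0/L1/L2 = DG/HFE/- → run D
t=16: L0/L1/L2 = DG/HFE/- → run D
t=17: L0/L1/L2 = DG/HFE/- → run D
t=18: L0/L1/L2 = G/HFED/- → run G
t=19: L0/L1/L2 = G/HFED/- → run G
t=20: L0/L1/L2 = G/HFED/- → run G
t=21: L0/L1/L2 = -/HFEDG/- → run H
t=22: L0/L1/L2 = -/HFEDG/- → run H
t=23: L0/L1/L2 = -/HFEDG/- → run H
t=24: L0/L1/L2 = -/HFEDG/- → run H
t=25: L0/L1/L2 = -/FEDG/- → run F
t=26: L0/L1/L2 = -/FEDG/- → run F
t=27: L0/L1/L2 = -/FEDG/- → run F
t=28: L0/L1/L2 = -/FEDG/- → run F
t=29: L0/L1/L2 = -/FEDG/- → run F
t=30: L0/L1/L2 = -/EDG/- → run E
t=31: L0/L1/L2 = -/EDG/- → run E
t=32: L0/L1/L2 = -/EDG/- → run E
t=33: L0/L1/L2 = -/DG/- → run D
t=34: L0/L1/L2 = -/DG/- → run D
t=35: L0/L1/L2 = -/DG/- → run D
t=36: L0/L1/L2 = -/G/- → run G
t=37: L0/L1/L2 = -/G/- → run G
t=38: L0/L1/L2 = -/G/- → run G
t=39: L0/L1/L2 = -/G/- → run G
t=40: L0/L1/L2 = -/G/- → run G
t=41: (idle)
t=42: (idle)
t=43: (idle)
t=44: (idle)

running at tick 27 = F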